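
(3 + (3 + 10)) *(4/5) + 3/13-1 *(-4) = 17.03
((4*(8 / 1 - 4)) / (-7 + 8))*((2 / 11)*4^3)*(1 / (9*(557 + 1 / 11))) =128 / 3447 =0.04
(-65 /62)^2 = 4225 /3844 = 1.10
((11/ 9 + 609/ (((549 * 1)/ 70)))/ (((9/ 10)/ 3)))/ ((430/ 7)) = 7049/ 1647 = 4.28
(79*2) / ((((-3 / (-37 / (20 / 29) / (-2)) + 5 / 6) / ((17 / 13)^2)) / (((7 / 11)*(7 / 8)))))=3601156461 / 17270110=208.52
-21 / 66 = -7 / 22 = -0.32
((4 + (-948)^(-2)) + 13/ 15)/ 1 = 21868469/ 4493520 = 4.87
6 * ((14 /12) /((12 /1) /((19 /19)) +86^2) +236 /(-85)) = -10489133 /629680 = -16.66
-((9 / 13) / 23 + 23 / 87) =-7660 / 26013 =-0.29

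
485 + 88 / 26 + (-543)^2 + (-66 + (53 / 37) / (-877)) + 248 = 124661009959 / 421837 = 295519.38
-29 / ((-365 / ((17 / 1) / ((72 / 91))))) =44863 / 26280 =1.71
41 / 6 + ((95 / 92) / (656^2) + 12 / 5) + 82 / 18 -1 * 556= -965998453069 / 1781591040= -542.21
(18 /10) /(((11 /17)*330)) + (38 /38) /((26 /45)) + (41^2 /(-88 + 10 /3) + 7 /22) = -88882862 /4994275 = -17.80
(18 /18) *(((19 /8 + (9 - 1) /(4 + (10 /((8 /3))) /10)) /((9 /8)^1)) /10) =1177 /3150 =0.37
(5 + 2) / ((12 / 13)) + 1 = 103 / 12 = 8.58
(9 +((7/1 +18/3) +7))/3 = 29/3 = 9.67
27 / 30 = 9 / 10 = 0.90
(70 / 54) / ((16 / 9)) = 35 / 48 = 0.73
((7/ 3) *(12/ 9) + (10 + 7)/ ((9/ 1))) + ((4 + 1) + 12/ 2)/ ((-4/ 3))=-13/ 4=-3.25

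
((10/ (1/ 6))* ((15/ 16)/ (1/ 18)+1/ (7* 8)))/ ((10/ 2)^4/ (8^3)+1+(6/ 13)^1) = 1431040/ 3787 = 377.88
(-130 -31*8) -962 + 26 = -1314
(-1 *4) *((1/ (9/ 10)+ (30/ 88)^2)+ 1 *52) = -927433/ 4356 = -212.91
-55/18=-3.06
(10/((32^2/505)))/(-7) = -2525/3584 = -0.70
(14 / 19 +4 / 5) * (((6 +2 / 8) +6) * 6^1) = 10731 / 95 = 112.96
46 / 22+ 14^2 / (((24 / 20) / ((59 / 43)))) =320977 / 1419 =226.20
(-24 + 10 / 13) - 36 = -770 / 13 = -59.23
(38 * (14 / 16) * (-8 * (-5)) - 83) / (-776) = -1247 / 776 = -1.61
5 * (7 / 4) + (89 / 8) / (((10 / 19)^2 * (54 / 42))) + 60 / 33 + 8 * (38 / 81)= 32473597 / 712800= 45.56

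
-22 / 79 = -0.28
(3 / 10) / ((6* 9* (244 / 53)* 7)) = 53 / 307440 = 0.00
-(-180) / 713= 180 / 713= 0.25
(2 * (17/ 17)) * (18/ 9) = 4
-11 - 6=-17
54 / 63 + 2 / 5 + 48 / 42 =12 / 5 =2.40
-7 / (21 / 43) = -43 / 3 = -14.33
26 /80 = 13 /40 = 0.32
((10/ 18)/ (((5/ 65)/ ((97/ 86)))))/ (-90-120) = -1261/ 32508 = -0.04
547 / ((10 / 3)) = 1641 / 10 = 164.10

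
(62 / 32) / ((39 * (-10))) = -31 / 6240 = -0.00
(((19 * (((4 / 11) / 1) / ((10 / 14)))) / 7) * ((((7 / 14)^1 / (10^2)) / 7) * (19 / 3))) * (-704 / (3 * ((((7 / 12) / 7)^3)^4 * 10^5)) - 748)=-1072904125629722 / 8203125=-130792121.98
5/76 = 0.07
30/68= 15/34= 0.44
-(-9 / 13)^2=-81 / 169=-0.48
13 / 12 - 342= -4091 / 12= -340.92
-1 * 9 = -9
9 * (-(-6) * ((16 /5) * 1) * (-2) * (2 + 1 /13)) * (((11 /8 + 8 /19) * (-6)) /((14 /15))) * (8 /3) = 419904 /19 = 22100.21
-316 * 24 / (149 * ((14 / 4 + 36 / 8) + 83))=-7584 / 13559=-0.56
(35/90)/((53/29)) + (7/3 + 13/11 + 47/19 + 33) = 7816255/199386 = 39.20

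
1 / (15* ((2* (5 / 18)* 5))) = 0.02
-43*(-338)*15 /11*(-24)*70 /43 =-8517600 /11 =-774327.27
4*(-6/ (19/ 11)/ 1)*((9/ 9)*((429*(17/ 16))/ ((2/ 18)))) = -2166021/ 38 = -57000.55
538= 538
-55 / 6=-9.17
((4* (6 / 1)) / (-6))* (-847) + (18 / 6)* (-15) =3343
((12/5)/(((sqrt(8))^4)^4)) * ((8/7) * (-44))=-33/4587520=-0.00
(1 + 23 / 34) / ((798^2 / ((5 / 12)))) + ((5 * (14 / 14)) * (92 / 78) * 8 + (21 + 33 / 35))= 20479668037 / 296281440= 69.12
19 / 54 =0.35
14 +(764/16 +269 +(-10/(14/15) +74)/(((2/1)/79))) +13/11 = 872169/308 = 2831.72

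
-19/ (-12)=19/ 12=1.58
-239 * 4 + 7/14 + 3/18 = -2866/3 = -955.33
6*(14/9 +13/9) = 18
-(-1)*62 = 62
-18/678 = -3/113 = -0.03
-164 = -164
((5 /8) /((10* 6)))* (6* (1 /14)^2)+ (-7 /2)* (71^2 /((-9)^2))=-55329935 /254016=-217.82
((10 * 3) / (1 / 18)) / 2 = 270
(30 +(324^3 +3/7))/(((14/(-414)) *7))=-49283756667/343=-143684421.77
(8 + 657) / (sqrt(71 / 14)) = 665 * sqrt(994) / 71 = 295.30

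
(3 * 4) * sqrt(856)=351.09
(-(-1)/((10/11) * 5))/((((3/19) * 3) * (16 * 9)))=209/64800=0.00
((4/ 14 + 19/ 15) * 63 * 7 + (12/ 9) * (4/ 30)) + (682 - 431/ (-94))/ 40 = 23753731/ 33840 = 701.94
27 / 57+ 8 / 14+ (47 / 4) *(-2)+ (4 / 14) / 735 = -4390079 / 195510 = -22.45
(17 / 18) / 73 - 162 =-212851 / 1314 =-161.99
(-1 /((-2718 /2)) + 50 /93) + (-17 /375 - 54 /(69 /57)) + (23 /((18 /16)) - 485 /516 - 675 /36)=-225833369584 /5208197625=-43.36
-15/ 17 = -0.88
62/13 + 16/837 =52102/10881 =4.79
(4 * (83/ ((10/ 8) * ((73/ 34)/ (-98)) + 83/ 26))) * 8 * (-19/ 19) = -460189184/ 548367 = -839.20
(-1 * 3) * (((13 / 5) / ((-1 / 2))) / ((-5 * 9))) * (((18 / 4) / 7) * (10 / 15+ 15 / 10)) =-169 / 350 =-0.48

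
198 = 198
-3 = -3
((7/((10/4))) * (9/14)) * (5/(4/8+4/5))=90/13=6.92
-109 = -109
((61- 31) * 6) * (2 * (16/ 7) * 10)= 57600/ 7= 8228.57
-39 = -39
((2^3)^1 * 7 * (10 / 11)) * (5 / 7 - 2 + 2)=400 / 11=36.36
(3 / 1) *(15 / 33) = 15 / 11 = 1.36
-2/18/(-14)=1/126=0.01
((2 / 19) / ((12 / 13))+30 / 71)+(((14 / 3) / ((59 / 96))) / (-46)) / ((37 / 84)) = 65760983 / 406391646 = 0.16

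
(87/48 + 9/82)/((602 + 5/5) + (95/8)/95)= 1261/395650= 0.00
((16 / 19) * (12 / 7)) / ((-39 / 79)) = -5056 / 1729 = -2.92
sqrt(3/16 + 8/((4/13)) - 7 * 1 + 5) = 3 * sqrt(43)/4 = 4.92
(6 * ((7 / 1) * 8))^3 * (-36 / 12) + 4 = -113799164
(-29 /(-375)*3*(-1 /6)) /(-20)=29 /15000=0.00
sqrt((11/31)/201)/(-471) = -sqrt(68541)/2934801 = -0.00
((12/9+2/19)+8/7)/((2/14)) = 1030/57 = 18.07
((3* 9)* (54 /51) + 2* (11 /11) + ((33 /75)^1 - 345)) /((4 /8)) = -266876 /425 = -627.94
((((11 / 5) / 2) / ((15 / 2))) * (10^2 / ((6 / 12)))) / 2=44 / 3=14.67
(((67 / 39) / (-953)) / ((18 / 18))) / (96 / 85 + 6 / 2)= -5695 / 13045617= -0.00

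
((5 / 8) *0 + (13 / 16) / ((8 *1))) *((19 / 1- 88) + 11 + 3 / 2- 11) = -1755 / 256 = -6.86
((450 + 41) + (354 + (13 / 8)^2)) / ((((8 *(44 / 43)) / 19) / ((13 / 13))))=44321433 / 22528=1967.39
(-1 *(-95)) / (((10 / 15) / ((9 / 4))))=2565 / 8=320.62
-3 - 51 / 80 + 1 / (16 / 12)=-231 / 80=-2.89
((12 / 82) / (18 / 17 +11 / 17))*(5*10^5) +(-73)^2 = 57336181 / 1189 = 48222.19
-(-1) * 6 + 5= 11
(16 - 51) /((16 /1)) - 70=-1155 /16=-72.19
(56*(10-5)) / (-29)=-280 / 29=-9.66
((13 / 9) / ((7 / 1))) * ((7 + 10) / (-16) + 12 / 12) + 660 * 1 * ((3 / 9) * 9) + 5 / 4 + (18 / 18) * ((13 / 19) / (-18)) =12647975 / 6384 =1981.20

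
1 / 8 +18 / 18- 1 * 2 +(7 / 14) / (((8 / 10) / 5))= 9 / 4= 2.25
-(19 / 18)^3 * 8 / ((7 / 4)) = -27436 / 5103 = -5.38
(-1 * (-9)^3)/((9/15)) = 1215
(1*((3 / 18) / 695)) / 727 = 1 / 3031590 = 0.00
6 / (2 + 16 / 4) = 1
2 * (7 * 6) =84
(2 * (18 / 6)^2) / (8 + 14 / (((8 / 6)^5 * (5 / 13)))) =46080 / 42593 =1.08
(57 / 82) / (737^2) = 57 / 44539858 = 0.00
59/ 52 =1.13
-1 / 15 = -0.07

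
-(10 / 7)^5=-100000 / 16807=-5.95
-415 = -415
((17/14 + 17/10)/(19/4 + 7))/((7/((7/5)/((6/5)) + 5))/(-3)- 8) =-7548/254975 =-0.03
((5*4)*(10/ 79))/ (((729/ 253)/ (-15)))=-253000/ 19197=-13.18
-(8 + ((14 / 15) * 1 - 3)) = -5.93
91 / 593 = 0.15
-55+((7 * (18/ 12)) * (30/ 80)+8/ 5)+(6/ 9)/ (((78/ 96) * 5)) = -153811/ 3120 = -49.30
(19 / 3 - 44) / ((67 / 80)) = -9040 / 201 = -44.98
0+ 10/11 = 10/11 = 0.91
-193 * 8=-1544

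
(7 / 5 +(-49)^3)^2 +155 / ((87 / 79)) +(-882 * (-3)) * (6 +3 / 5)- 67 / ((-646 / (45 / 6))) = 38894524945925911 / 2810100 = 13840975390.88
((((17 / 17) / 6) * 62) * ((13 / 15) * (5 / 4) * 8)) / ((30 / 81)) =1209 / 5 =241.80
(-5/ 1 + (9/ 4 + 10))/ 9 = 29/ 36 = 0.81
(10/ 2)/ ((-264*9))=-5/ 2376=-0.00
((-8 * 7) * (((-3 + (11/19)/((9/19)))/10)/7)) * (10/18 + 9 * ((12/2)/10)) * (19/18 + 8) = 1397888/18225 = 76.70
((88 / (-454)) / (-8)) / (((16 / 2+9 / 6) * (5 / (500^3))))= 275000000 / 4313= 63760.72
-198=-198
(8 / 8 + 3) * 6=24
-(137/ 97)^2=-18769/ 9409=-1.99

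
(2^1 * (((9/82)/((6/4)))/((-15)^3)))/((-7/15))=2/21525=0.00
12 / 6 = 2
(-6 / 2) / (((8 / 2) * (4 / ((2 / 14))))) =-3 / 112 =-0.03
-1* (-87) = 87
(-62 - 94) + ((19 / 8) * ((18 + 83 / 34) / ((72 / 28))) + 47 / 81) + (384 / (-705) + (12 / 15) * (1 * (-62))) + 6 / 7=-13469765137 / 72485280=-185.83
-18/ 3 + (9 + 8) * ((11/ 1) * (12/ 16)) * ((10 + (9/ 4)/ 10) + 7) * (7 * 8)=2705583/ 20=135279.15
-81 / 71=-1.14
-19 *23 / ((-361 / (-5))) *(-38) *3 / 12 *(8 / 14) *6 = 1380 / 7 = 197.14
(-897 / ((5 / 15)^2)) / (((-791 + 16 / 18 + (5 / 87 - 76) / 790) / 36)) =59924587320 / 162932831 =367.79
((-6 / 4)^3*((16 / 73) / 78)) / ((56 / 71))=-639 / 53144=-0.01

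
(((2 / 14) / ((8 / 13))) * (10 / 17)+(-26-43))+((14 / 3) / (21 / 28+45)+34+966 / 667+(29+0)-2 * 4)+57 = 338654525 / 7578396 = 44.69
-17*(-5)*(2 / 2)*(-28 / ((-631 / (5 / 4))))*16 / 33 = 2.29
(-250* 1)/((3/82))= -20500/3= -6833.33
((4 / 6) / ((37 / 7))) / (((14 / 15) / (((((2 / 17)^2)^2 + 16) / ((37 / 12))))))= 80181120 / 114340249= 0.70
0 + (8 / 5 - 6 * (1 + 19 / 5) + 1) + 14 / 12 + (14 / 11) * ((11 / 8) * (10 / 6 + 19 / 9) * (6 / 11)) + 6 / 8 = -4549 / 220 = -20.68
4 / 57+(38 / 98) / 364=72427 / 1016652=0.07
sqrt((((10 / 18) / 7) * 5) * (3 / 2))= 5 * sqrt(42) / 42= 0.77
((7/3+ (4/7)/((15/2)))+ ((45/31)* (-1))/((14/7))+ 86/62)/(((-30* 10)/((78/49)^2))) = -3378479/130254250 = -0.03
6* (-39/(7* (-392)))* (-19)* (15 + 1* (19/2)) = -39.70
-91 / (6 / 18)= -273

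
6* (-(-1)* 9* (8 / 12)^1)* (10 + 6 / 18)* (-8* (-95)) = 282720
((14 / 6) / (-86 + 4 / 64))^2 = 12544 / 17015625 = 0.00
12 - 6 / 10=57 / 5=11.40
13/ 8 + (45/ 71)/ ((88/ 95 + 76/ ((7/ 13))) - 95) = 29130223/ 17778968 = 1.64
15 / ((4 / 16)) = 60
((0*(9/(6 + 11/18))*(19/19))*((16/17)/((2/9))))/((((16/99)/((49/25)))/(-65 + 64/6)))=0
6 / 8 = 3 / 4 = 0.75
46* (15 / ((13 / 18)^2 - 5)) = -223560 / 1451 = -154.07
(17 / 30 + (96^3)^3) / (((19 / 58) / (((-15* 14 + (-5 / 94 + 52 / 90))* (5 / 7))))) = -76266836790301660355771179 / 241110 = -316315527312436897498.12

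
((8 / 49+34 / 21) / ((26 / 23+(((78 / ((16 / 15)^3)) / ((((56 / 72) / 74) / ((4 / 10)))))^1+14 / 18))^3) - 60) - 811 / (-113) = -35749215265600796204042287803119 / 676773550849754225145837095375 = -52.82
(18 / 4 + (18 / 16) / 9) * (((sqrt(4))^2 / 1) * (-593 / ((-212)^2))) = -21941 / 89888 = -0.24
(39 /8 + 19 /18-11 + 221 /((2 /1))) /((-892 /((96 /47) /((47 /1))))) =-7591 /1477821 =-0.01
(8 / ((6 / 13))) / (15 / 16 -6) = -832 / 243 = -3.42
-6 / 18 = -1 / 3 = -0.33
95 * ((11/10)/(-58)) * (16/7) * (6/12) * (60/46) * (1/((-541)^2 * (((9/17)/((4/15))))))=-56848/12298748301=-0.00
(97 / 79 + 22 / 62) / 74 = 1938 / 90613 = 0.02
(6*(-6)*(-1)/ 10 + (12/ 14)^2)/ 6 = 177/ 245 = 0.72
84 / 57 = 28 / 19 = 1.47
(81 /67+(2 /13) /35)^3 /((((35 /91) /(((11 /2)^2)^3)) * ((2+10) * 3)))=89654869313180843309 /25105433502240000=3571.13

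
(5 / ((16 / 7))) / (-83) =-35 / 1328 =-0.03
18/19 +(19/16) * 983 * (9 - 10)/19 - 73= -40581/304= -133.49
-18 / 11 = -1.64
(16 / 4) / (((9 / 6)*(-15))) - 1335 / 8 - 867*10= -8837.05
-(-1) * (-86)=-86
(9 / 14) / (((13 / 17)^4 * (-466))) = -751689 / 186331964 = -0.00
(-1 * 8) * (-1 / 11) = 8 / 11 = 0.73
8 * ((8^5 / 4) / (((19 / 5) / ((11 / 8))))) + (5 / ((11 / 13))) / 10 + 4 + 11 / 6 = 14872508 / 627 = 23720.11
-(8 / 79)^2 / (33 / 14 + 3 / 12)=-1792 / 455593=-0.00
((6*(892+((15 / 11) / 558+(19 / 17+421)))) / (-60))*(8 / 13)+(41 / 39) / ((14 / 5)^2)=-3577543715 / 44312268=-80.73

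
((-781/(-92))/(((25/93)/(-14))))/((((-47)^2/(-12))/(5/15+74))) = 226760226/1270175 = 178.53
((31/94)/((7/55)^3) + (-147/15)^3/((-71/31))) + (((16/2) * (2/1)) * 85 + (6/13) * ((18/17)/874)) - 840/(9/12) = 22409722508958821/27635291251750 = 810.91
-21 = -21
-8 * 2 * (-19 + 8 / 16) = 296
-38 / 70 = -19 / 35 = -0.54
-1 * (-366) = 366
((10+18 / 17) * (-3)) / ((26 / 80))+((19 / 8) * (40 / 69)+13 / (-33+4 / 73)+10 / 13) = -283037452 / 2821065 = -100.33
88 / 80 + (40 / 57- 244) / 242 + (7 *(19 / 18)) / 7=118993 / 103455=1.15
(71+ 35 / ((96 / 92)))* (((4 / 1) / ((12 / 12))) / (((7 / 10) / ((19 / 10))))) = 47671 / 42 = 1135.02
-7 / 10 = -0.70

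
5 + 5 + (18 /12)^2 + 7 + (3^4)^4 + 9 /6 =172186967 /4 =43046741.75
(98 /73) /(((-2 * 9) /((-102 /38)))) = 833 /4161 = 0.20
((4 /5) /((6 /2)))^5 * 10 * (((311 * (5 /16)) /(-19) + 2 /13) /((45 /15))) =-2509696 /112539375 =-0.02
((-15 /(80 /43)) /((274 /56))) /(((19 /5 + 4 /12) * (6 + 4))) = -2709 /67952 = -0.04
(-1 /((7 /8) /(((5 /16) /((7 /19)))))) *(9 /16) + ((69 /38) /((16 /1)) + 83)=76871 /931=82.57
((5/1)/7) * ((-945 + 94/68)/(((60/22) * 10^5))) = -352913/142800000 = -0.00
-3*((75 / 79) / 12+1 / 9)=-541 / 948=-0.57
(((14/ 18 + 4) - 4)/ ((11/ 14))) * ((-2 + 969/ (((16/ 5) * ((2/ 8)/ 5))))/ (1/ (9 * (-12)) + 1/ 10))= 726510/ 11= 66046.36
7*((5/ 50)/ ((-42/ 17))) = -17/ 60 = -0.28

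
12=12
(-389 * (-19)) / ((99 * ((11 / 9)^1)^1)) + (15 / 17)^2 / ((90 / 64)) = 61.64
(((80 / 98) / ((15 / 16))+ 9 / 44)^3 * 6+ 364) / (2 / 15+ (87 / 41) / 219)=250696017103250095 / 96525086284704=2597.21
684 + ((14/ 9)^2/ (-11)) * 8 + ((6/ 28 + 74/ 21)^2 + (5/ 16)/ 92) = 696.22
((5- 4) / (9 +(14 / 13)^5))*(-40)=-14851720 / 3879461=-3.83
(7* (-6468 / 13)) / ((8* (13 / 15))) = -169785 / 338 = -502.32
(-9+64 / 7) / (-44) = -1 / 308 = -0.00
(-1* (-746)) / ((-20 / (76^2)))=-1077224 / 5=-215444.80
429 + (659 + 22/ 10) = 5451/ 5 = 1090.20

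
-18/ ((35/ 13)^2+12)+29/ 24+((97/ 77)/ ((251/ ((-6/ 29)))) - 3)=-119364982325/ 43758028776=-2.73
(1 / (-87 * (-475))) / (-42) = -1 / 1735650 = -0.00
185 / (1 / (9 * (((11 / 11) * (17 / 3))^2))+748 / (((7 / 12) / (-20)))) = -374255 / 51881273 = -0.01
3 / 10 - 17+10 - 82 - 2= -907 / 10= -90.70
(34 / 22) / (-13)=-17 / 143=-0.12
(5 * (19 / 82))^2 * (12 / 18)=9025 / 10086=0.89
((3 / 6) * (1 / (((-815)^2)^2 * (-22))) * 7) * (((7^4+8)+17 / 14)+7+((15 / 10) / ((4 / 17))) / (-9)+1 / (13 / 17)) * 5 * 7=-7392707 / 242268916375200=-0.00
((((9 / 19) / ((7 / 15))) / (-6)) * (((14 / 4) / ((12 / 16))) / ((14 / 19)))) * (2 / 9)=-5 / 21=-0.24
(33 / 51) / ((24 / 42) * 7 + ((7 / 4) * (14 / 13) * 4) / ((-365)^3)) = 6953678875 / 42986376834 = 0.16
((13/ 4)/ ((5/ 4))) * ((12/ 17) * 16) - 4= 2156/ 85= 25.36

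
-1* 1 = -1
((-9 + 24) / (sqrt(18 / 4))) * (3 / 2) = 15 * sqrt(2) / 2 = 10.61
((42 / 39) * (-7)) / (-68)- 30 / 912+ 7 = 237763 / 33592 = 7.08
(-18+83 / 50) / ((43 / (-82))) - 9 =554 / 25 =22.16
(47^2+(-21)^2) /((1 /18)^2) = 858600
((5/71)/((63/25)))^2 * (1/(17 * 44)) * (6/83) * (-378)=-15625/547689527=-0.00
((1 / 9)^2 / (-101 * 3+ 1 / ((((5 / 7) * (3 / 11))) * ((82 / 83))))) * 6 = -820 / 3296691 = -0.00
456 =456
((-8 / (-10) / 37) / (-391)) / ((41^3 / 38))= -152 / 4985400535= -0.00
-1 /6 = -0.17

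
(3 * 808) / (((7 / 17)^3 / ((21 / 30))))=24304.31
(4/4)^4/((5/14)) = 14/5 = 2.80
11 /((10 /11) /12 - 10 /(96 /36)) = -1452 /485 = -2.99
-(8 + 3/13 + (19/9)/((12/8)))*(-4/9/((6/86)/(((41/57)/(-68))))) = -350837/540189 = -0.65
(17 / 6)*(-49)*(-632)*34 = 8949752 / 3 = 2983250.67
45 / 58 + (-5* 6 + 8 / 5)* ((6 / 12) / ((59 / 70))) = -16.07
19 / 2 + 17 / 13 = 281 / 26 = 10.81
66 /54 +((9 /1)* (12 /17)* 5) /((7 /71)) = 346369 /1071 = 323.41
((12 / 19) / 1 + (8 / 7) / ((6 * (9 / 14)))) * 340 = 315.48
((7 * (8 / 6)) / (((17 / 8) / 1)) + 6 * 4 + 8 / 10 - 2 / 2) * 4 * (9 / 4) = 21567 / 85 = 253.73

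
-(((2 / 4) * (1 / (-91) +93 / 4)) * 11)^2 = -8658116401 / 529984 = -16336.56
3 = 3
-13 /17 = -0.76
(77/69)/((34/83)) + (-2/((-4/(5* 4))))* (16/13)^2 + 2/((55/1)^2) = 21435455923/1199333850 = 17.87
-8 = -8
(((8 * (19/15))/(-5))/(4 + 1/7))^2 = 1132096/4730625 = 0.24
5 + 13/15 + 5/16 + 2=1963/240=8.18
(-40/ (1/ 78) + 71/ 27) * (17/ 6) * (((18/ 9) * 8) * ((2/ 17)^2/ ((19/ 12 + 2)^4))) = -689512448/ 58119617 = -11.86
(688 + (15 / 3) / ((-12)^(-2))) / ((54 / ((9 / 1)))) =704 / 3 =234.67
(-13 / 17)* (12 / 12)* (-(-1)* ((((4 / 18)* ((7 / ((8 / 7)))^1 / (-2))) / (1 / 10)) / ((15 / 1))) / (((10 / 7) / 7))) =31213 / 18360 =1.70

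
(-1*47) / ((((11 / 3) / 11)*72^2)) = -0.03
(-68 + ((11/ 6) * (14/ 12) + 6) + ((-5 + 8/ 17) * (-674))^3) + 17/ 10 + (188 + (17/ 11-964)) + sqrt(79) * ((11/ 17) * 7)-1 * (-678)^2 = 77 * sqrt(79)/ 17 + 276764272180425373/ 9727740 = 28451035139.92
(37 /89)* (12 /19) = 444 /1691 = 0.26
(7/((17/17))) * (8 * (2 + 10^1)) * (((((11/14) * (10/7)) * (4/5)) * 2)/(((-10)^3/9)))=-9504/875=-10.86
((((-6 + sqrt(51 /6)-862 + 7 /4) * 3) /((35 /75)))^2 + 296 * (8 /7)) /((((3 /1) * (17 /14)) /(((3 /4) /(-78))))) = -1430185073 /17472 + 334125 * sqrt(34) /3536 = -81304.85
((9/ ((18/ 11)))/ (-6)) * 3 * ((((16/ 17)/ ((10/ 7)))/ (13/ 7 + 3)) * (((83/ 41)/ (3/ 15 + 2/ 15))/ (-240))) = 44737/ 4739600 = 0.01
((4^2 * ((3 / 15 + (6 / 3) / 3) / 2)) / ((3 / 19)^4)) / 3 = 13553384 / 3645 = 3718.35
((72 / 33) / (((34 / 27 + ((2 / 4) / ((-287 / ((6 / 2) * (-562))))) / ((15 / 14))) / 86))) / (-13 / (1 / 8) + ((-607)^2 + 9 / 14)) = 4998105 / 39253858468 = 0.00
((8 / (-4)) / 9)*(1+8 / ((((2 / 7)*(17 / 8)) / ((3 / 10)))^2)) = -42674 / 65025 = -0.66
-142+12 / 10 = -704 / 5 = -140.80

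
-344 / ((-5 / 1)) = 68.80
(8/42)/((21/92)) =368/441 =0.83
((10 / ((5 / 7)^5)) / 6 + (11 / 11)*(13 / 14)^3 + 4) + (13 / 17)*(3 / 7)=1232567311 / 87465000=14.09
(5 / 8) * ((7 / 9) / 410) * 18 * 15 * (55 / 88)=0.20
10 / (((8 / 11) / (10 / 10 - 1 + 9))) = 495 / 4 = 123.75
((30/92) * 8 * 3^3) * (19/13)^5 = 4011280380/8539739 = 469.72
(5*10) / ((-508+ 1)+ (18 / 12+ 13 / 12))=-600 / 6053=-0.10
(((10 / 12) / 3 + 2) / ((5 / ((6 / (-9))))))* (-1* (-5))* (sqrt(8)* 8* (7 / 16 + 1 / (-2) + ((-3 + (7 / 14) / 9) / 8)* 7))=15580* sqrt(2) / 243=90.67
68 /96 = 17 /24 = 0.71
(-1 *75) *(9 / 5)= -135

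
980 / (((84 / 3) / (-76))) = -2660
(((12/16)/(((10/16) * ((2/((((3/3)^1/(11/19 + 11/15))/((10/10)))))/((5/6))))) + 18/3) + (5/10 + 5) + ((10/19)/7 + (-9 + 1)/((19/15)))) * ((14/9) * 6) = 561131/10659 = 52.64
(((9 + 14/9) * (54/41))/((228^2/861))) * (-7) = -245/152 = -1.61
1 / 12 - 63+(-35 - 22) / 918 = -38543 / 612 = -62.98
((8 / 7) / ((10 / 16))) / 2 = 32 / 35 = 0.91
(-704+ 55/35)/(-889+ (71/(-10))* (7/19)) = 311410/395283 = 0.79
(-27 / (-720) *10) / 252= 1 / 672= 0.00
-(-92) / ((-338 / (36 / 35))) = -1656 / 5915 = -0.28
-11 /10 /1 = -11 /10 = -1.10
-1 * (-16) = 16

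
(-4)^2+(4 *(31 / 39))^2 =39712 / 1521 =26.11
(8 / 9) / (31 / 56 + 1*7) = 448 / 3807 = 0.12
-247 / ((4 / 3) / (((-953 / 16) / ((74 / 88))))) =7767903 / 592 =13121.46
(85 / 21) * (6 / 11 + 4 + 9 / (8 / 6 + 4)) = 93245 / 3696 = 25.23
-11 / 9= -1.22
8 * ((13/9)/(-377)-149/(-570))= 51092/24795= 2.06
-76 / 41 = -1.85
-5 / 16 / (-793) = 5 / 12688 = 0.00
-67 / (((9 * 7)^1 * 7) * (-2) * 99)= 67 / 87318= 0.00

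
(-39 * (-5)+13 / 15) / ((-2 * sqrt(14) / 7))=-1469 * sqrt(14) / 30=-183.22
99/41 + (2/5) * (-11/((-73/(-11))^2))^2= 2.44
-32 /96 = -1 /3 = -0.33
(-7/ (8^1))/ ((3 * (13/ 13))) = -0.29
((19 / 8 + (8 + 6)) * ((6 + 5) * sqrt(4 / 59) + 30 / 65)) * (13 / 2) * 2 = 393 / 4 + 18733 * sqrt(59) / 236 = 707.96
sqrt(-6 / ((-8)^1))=sqrt(3) / 2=0.87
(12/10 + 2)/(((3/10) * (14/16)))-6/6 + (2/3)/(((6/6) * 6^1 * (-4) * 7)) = 2819/252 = 11.19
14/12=7/6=1.17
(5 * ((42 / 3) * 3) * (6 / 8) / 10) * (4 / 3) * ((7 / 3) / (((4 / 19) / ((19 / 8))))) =17689 / 32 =552.78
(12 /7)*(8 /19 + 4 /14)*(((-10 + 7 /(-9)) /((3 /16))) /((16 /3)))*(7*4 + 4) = -1167104 /2793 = -417.87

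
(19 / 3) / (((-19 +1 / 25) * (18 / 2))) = -0.04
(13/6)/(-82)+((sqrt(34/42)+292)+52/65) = sqrt(357)/21+720223/2460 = 293.67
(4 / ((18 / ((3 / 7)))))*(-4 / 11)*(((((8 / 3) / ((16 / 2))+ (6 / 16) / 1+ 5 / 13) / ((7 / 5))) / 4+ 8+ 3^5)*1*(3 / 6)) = -2194441 / 504504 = -4.35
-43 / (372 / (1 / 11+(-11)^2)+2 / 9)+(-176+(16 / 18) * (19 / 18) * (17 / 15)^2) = -3755606467 / 19992825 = -187.85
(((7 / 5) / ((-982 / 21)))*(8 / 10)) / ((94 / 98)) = -14406 / 576925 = -0.02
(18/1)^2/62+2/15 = 5.36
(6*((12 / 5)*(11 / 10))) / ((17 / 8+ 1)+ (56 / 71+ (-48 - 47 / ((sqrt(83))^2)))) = -18669024 / 52627475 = -0.35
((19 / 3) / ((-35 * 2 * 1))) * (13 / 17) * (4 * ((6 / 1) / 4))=-247 / 595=-0.42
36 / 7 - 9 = -27 / 7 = -3.86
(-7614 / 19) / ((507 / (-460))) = 1167480 / 3211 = 363.59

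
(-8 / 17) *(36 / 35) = -288 / 595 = -0.48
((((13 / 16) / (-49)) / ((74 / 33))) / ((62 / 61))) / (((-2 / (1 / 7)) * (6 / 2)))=8723 / 50357888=0.00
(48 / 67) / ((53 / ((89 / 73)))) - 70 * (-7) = 127023542 / 259223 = 490.02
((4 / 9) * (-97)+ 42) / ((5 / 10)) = -20 / 9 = -2.22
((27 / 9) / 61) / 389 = 3 / 23729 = 0.00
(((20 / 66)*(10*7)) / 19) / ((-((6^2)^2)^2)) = -175 / 263279808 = -0.00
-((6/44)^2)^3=-729/113379904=-0.00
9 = 9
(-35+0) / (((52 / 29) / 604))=-153265 / 13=-11789.62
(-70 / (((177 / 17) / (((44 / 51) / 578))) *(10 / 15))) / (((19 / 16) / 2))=-24640 / 971907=-0.03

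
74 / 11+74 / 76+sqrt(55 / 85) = sqrt(187) / 17+3219 / 418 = 8.51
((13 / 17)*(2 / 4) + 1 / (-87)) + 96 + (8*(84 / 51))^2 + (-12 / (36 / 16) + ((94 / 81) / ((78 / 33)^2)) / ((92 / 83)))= 5590826606453 / 21109861656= 264.84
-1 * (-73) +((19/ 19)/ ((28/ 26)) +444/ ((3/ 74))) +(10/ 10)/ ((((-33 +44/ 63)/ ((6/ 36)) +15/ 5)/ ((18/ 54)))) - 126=10899.93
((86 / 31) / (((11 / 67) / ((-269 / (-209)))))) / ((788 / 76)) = 1549978 / 738947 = 2.10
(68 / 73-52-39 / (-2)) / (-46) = 4609 / 6716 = 0.69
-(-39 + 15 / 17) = 38.12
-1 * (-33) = 33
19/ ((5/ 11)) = 209/ 5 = 41.80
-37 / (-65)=0.57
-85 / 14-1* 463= -6567 / 14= -469.07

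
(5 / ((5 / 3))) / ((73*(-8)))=-3 / 584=-0.01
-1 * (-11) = 11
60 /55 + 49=551 /11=50.09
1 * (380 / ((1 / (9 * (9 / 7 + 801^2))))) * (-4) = -61439834880 / 7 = -8777119268.57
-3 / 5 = -0.60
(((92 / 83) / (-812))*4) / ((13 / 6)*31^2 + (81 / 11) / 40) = -0.00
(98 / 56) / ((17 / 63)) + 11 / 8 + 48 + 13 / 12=23233 / 408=56.94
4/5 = 0.80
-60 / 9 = -20 / 3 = -6.67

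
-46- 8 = -54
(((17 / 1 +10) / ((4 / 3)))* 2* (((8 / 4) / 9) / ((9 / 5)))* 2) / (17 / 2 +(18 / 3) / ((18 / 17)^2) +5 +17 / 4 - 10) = 216 / 283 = 0.76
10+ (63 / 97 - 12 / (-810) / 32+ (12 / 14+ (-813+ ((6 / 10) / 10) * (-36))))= -5893347517 / 7333200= -803.65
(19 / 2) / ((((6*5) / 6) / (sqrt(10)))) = 19*sqrt(10) / 10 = 6.01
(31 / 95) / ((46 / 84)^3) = 2296728 / 1155865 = 1.99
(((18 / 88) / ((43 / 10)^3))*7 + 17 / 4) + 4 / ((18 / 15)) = 79775507 / 10494924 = 7.60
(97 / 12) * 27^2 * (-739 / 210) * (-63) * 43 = 2247047001 / 40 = 56176175.02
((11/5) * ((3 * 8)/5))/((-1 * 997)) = -264/24925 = -0.01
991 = 991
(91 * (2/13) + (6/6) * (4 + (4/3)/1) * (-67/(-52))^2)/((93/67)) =776329/47151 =16.46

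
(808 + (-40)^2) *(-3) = -7224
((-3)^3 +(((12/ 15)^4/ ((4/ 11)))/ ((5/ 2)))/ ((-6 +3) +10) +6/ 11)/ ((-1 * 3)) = 6350137/ 721875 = 8.80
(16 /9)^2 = 256 /81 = 3.16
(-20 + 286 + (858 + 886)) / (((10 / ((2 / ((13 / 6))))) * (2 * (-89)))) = -1206 / 1157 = -1.04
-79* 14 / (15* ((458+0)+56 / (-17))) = -9401 / 57975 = -0.16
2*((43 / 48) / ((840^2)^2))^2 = 1849 / 285553026556703539200000000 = 0.00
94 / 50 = 47 / 25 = 1.88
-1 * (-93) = 93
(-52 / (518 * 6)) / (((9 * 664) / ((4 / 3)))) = -13 / 3482514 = -0.00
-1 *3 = -3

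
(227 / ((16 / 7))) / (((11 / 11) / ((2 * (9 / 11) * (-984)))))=-1759023 / 11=-159911.18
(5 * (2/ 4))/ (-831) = -5/ 1662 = -0.00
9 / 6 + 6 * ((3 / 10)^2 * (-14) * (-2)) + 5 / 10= 17.12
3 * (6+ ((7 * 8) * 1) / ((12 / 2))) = 46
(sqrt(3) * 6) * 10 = 60 * sqrt(3) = 103.92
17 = 17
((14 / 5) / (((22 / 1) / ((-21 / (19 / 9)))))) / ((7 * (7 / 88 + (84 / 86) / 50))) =-46440 / 25441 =-1.83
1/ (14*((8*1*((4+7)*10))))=1/ 12320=0.00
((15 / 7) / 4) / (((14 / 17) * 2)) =255 / 784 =0.33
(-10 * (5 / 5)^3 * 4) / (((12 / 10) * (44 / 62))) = -1550 / 33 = -46.97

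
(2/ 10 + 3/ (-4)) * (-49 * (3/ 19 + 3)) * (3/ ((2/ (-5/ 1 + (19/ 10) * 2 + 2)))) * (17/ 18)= 9163/ 95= 96.45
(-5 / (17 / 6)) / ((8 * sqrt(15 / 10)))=-0.18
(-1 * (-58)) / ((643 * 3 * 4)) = 29 / 3858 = 0.01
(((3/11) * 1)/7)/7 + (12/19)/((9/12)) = 8681/10241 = 0.85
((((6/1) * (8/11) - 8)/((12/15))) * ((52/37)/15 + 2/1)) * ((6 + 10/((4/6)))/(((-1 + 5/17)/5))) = 1728475/1221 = 1415.62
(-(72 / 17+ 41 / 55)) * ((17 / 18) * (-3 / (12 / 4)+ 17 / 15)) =-4657 / 7425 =-0.63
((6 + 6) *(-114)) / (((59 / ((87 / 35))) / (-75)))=1785240 / 413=4322.62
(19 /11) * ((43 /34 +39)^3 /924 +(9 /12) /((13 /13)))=49266317539 /399485856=123.32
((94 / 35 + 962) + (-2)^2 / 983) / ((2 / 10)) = 33190152 / 6881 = 4823.45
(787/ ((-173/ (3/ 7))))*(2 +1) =-5.85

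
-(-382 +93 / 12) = 1497 / 4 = 374.25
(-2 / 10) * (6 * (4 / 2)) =-12 / 5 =-2.40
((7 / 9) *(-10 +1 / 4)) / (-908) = 91 / 10896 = 0.01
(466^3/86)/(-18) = -25298674/387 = -65371.25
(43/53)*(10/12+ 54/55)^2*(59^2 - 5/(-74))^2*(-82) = -41975347731020268563/15802914600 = -2656177597.20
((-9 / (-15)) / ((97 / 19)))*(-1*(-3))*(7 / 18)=133 / 970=0.14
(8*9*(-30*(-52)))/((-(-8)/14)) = 196560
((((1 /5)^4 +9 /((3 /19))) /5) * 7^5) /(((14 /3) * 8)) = 128307039 /25000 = 5132.28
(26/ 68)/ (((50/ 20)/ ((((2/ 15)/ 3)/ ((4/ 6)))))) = 13/ 1275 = 0.01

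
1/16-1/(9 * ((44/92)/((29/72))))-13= -185771/14256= -13.03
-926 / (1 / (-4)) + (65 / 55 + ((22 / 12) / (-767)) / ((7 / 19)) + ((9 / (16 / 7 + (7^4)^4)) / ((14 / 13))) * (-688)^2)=27766433413133462521343 / 7493959377584401722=3705.18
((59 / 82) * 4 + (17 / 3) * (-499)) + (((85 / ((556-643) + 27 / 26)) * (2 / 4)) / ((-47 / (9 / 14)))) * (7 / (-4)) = -19465564325 / 6890952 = -2824.80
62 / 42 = 31 / 21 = 1.48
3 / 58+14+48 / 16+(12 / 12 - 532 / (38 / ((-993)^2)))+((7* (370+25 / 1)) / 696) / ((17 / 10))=-81668401757 / 5916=-13804665.61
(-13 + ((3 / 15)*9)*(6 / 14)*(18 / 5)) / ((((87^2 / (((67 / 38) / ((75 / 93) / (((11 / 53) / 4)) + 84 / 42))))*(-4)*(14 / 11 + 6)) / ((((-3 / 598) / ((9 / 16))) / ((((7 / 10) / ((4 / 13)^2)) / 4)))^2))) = 1841586638848 / 16952390151860287022535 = 0.00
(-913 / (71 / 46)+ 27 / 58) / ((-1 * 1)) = 2433967 / 4118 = 591.06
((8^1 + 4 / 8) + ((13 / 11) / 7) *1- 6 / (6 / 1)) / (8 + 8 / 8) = 1181 / 1386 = 0.85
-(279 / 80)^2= -77841 / 6400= -12.16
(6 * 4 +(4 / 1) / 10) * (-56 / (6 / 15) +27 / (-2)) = -18727 / 5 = -3745.40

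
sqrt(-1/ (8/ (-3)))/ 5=sqrt(6)/ 20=0.12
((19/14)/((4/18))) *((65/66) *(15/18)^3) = 154375/44352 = 3.48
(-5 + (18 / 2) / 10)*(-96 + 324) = -4674 / 5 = -934.80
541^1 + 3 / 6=1083 / 2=541.50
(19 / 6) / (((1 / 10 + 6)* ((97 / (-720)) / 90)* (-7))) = 2052000 / 41419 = 49.54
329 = 329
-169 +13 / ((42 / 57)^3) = -374569 / 2744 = -136.50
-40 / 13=-3.08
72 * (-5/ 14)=-180/ 7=-25.71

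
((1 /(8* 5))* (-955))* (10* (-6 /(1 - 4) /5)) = -191 /2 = -95.50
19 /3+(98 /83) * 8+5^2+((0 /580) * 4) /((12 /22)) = 40.78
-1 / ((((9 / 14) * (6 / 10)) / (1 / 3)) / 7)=-490 / 81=-6.05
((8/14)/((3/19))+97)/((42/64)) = 67616/441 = 153.32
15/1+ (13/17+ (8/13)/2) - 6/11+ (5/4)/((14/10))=1117663/68068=16.42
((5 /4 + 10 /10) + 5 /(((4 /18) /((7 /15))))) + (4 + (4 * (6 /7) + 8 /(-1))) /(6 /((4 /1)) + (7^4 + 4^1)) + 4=2257265 /134764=16.75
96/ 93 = 32/ 31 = 1.03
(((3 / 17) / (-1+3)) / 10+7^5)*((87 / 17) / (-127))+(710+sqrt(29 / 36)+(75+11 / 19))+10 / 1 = 119.21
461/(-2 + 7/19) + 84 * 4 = 53.45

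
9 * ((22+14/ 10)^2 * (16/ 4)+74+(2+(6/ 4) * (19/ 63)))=7140081/ 350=20400.23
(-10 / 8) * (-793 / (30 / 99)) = 26169 / 8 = 3271.12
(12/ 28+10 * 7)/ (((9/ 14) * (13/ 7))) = 6902/ 117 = 58.99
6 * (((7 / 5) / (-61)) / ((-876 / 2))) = 0.00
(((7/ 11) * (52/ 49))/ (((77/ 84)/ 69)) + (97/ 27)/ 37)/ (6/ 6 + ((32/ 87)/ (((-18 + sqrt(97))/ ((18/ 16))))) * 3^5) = -4.49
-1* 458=-458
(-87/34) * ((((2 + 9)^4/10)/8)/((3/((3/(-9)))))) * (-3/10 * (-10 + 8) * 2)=424589/6800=62.44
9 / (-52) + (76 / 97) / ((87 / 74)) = 216497 / 438828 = 0.49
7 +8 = 15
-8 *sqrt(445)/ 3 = -56.25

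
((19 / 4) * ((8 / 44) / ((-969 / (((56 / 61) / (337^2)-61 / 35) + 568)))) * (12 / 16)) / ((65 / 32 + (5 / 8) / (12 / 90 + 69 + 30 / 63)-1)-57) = 364919145020356 / 53949878872046745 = 0.01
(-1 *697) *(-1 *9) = 6273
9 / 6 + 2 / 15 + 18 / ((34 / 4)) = 1913 / 510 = 3.75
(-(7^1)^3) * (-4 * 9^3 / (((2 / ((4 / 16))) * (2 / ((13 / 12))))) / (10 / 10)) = 1083537 / 16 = 67721.06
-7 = -7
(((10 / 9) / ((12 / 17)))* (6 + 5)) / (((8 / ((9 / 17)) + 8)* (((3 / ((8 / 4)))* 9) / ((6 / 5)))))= 187 / 2808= 0.07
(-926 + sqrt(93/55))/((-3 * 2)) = 463/3-sqrt(5115)/330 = 154.12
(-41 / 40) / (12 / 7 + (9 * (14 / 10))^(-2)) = -162729 / 273160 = -0.60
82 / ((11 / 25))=2050 / 11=186.36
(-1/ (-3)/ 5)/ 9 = 1/ 135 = 0.01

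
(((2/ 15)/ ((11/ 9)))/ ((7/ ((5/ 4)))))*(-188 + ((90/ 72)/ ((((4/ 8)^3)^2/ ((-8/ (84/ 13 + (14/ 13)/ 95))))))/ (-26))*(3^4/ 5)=-89452674/ 1538845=-58.13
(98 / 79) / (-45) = -98 / 3555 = -0.03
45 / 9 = 5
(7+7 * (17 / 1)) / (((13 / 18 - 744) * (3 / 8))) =-6048 / 13379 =-0.45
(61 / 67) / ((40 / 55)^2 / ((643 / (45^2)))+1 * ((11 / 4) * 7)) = 18983932 / 436118477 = 0.04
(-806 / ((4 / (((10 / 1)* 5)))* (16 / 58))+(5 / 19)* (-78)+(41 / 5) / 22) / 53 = -305491359 / 443080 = -689.47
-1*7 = -7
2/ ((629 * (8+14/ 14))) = 2/ 5661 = 0.00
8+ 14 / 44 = 183 / 22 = 8.32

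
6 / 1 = 6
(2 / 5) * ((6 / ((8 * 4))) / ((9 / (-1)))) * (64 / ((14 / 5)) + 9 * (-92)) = 1409 / 210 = 6.71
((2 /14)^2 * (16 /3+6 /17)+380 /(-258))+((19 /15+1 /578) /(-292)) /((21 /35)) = -4365677879 /3200499288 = -1.36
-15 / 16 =-0.94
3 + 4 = 7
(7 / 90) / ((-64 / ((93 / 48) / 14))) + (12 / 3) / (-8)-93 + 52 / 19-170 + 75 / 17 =-15261982493 / 59535360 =-256.35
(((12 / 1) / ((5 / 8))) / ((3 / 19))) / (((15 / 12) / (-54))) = -131328 / 25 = -5253.12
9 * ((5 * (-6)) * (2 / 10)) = -54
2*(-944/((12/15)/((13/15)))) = -6136/3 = -2045.33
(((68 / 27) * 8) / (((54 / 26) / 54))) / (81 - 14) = 14144 / 1809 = 7.82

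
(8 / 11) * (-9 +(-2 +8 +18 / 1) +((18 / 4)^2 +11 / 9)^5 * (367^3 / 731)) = 13642553399526304235099 / 60776065152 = 224472468979.47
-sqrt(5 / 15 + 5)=-4*sqrt(3) / 3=-2.31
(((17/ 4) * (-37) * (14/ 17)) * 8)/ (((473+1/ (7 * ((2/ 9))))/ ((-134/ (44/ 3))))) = 1457652/ 72941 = 19.98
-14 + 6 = -8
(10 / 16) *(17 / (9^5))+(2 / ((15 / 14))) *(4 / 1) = 7.47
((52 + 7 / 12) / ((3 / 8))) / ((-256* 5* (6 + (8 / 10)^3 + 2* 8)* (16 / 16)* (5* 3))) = -3155 / 9725184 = -0.00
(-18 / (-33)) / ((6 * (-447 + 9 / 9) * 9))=-1 / 44154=-0.00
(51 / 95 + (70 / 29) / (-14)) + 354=976274 / 2755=354.36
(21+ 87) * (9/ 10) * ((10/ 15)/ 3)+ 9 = 153/ 5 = 30.60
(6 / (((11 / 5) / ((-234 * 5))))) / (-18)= 1950 / 11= 177.27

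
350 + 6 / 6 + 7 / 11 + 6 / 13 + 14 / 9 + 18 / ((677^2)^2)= 95611719821458798 / 270354262774167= 353.65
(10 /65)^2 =4 /169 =0.02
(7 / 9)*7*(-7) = -343 / 9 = -38.11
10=10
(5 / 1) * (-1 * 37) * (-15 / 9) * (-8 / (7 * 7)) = -7400 / 147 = -50.34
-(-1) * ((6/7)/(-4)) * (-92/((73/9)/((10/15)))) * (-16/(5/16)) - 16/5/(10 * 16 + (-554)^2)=-2324653348/28020685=-82.96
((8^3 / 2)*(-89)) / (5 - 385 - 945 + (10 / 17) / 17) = 6584576 / 382915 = 17.20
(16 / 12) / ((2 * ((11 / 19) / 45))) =570 / 11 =51.82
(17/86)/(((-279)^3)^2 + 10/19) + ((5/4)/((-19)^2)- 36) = -20029734665897965736367/556435038333878352028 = -36.00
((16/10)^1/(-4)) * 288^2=-165888/5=-33177.60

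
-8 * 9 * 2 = -144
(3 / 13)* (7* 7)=147 / 13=11.31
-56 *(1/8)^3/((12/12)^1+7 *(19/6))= -21/4448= -0.00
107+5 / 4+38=585 / 4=146.25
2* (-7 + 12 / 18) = -38 / 3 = -12.67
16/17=0.94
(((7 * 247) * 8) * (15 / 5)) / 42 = 988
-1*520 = -520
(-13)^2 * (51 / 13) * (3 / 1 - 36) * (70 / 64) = -765765 / 32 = -23930.16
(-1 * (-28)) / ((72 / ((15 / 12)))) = 35 / 72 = 0.49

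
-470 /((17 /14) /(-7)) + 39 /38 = 1750943 /646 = 2710.44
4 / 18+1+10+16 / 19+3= 2576 / 171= 15.06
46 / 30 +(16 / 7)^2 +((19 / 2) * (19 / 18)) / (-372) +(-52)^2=8894016403 / 3281040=2710.73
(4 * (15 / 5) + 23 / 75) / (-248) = -923 / 18600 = -0.05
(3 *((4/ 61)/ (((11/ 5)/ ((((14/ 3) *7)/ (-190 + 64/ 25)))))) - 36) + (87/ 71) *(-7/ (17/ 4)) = -38.03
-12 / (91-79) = -1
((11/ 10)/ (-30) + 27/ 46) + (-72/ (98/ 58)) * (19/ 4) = -68248147/ 338100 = -201.86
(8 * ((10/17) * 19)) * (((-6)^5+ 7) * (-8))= 5557120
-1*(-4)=4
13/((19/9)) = 117/19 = 6.16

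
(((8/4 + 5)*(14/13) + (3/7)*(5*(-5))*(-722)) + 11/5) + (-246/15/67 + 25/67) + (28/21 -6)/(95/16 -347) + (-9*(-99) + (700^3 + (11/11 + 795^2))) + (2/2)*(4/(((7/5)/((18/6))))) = 343640671.17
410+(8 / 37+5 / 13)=197499 / 481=410.60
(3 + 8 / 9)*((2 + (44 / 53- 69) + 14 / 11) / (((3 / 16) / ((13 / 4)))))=-4374.54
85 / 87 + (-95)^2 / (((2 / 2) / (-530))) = -4783249.02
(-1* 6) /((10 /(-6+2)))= 12 /5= 2.40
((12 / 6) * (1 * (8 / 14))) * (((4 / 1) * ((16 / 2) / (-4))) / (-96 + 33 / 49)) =448 / 4671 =0.10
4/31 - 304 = -9420/31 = -303.87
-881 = -881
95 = 95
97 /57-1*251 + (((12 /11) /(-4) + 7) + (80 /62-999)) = -24107335 /19437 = -1240.28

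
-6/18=-1/3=-0.33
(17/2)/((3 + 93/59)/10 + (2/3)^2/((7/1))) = 63189/3874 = 16.31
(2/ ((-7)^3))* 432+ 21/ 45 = -10559/ 5145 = -2.05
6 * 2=12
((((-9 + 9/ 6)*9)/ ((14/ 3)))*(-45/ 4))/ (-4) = -18225/ 448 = -40.68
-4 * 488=-1952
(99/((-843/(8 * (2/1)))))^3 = -147197952/22188041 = -6.63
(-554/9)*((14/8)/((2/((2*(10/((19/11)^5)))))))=-1561389445/22284891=-70.06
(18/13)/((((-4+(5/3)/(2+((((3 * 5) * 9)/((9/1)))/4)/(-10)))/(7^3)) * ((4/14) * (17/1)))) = -32.87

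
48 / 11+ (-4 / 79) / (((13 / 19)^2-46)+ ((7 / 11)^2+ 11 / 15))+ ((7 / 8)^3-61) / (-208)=12530266488820877 / 2691887560400896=4.65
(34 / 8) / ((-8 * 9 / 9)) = -17 / 32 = -0.53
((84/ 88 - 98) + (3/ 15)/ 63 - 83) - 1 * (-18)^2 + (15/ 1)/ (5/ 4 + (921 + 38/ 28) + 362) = -41911692787/ 83153070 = -504.03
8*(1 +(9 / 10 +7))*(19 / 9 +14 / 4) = 17978 / 45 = 399.51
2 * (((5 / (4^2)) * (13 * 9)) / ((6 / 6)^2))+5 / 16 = 73.44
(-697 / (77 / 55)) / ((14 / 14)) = -3485 / 7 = -497.86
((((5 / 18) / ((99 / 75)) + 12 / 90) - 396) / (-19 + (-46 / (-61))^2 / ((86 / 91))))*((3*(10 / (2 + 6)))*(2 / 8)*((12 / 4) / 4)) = 188019365297 / 12434522496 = 15.12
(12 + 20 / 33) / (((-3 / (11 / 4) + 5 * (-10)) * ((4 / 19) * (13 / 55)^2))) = -229900 / 10959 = -20.98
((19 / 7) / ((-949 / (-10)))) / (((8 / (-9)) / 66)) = -28215 / 13286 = -2.12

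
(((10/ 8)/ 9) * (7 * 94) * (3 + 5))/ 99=6580/ 891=7.38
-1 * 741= -741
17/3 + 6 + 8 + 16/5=343/15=22.87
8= 8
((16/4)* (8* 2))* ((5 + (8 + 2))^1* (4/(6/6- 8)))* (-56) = 30720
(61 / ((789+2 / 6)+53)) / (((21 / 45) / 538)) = 1476810 / 17689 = 83.49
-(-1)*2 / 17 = 2 / 17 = 0.12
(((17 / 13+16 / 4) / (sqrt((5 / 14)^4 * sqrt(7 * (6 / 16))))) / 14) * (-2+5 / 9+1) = -184 * 42^(3 / 4) / 2925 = -1.04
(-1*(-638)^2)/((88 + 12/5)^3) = -12720125/23086352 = -0.55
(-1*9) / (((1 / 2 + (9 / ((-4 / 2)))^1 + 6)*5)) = -9 / 10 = -0.90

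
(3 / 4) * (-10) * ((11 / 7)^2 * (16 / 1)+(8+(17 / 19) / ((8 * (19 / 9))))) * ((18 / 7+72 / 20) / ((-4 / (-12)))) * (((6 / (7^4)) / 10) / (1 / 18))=-44160522921 / 1486495115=-29.71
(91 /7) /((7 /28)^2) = 208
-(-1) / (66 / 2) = 1 / 33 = 0.03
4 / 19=0.21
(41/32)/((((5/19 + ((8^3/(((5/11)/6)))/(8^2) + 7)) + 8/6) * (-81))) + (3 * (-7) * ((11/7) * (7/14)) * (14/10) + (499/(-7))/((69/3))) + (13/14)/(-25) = -424216697609/16168852800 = -26.24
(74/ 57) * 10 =740/ 57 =12.98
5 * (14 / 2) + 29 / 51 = 1814 / 51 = 35.57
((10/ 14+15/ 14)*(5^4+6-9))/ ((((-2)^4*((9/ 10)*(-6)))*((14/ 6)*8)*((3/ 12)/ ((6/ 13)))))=-38875/ 30576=-1.27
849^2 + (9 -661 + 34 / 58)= 20884338 / 29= 720149.59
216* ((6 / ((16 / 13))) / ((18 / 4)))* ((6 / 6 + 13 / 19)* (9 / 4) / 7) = 16848 / 133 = 126.68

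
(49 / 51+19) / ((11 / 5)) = 5090 / 561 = 9.07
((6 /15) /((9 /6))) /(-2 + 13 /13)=-4 /15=-0.27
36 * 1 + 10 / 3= 118 / 3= 39.33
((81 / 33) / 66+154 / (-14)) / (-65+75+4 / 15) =-5685 / 5324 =-1.07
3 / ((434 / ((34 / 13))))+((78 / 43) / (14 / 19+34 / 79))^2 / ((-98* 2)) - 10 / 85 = -23686791648019 / 211696000408256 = -0.11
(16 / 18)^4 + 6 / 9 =8470 / 6561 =1.29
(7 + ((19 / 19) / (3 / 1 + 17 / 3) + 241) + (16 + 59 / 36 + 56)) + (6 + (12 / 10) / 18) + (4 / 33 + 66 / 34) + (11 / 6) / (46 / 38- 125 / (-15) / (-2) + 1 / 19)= 47688510637 / 144838980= 329.25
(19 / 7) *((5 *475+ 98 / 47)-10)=2113807 / 329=6424.95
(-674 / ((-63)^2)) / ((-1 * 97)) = 674 / 384993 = 0.00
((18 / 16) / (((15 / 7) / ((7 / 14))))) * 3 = 63 / 80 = 0.79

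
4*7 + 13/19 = 545/19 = 28.68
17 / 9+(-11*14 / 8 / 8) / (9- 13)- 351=-401483 / 1152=-348.51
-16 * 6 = -96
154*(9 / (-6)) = -231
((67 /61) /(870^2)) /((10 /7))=469 /461709000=0.00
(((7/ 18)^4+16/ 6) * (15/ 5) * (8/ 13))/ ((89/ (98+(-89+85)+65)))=14963861/ 1686906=8.87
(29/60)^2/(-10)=-841/36000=-0.02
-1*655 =-655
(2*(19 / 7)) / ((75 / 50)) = 76 / 21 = 3.62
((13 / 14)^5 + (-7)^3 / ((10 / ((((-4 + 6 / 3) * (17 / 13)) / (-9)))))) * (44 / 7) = -32107298729 / 550597320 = -58.31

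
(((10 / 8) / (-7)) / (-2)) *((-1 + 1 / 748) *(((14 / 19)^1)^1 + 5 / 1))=-407115 / 795872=-0.51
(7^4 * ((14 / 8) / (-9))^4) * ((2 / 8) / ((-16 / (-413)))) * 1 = 2380862813 / 107495424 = 22.15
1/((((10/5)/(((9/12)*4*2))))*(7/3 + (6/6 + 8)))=9/34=0.26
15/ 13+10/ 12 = 155/ 78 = 1.99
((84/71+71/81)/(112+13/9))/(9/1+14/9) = 2369/1377329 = 0.00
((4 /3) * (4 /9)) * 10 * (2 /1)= 320 /27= 11.85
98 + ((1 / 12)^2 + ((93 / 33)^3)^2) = 152802570457 / 255104784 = 598.98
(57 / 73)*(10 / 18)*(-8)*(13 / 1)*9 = -29640 / 73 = -406.03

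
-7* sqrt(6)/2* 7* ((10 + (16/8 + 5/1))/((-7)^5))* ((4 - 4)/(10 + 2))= 0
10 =10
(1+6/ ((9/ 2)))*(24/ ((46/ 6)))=168/ 23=7.30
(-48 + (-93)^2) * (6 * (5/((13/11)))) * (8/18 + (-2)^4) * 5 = 233373800/13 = 17951830.77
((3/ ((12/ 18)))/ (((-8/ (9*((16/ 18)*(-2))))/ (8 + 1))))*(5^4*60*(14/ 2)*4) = 85050000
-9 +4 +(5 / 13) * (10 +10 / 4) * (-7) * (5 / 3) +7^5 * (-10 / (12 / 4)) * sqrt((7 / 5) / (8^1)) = -23497.33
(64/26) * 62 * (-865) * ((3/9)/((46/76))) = -65214080/897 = -72702.43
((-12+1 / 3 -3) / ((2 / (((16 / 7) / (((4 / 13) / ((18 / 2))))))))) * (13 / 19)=-44616 / 133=-335.46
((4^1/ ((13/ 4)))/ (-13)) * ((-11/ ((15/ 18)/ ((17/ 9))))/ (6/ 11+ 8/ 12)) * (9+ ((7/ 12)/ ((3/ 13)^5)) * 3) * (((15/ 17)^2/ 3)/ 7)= 315543679/ 1628991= 193.70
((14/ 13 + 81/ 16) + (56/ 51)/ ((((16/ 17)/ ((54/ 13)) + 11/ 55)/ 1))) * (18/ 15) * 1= 5323029/ 509080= 10.46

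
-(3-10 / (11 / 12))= 87 / 11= 7.91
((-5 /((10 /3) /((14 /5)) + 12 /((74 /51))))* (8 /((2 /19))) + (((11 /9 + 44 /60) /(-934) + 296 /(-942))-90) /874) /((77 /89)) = -37985775705893861 /816107993499645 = -46.55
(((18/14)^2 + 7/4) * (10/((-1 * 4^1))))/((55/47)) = -31349/4312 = -7.27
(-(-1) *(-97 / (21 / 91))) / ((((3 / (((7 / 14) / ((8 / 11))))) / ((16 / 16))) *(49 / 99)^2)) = -15105519 / 38416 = -393.21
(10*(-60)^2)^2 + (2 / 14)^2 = 63504000001 / 49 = 1296000000.02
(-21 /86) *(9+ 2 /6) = -98 /43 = -2.28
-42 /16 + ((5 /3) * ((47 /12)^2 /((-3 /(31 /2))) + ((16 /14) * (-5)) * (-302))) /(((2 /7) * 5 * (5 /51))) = 169259359 /8640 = 19590.20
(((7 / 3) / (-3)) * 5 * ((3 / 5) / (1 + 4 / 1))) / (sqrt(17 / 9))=-7 * sqrt(17) / 85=-0.34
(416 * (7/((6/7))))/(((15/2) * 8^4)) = 637/5760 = 0.11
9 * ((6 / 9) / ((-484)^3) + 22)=11224610493 / 56689952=198.00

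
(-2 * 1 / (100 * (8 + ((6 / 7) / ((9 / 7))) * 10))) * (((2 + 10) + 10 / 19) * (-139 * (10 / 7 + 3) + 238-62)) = 156927 / 20900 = 7.51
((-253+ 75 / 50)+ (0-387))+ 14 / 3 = -3803 / 6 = -633.83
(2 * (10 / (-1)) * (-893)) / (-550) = -1786 / 55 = -32.47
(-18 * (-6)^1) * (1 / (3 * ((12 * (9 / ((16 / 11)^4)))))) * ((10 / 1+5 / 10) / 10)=114688 / 73205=1.57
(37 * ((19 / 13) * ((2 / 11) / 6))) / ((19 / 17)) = 629 / 429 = 1.47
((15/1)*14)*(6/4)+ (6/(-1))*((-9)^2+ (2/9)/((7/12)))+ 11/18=-21757/126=-172.67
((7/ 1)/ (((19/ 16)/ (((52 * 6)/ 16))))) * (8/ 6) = 2912/ 19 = 153.26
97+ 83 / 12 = 1247 / 12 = 103.92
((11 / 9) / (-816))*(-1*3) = 11 / 2448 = 0.00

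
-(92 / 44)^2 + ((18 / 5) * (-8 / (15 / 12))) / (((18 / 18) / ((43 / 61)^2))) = -178078129 / 11256025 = -15.82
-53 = -53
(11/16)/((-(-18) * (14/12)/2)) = 11/168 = 0.07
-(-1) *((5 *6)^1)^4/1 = 810000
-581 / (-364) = 83 / 52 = 1.60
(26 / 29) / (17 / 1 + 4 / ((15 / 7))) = 390 / 8207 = 0.05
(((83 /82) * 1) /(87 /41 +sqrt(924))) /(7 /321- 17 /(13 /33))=10044411 /185470695500- 115453 * sqrt(231) /2261837750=-0.00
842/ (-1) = -842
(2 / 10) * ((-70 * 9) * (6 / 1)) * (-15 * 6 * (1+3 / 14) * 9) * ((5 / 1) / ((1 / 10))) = 37179000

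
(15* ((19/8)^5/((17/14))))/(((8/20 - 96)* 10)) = -259990395/266272768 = -0.98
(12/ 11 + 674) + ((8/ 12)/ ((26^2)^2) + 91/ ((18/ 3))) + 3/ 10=26034379751/ 37700520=690.56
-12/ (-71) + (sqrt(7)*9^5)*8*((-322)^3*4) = -166908771500658.56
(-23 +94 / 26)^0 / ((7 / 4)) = 0.57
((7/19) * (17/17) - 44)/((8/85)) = -70465/152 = -463.59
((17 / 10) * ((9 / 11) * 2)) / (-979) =-153 / 53845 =-0.00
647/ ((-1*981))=-647/ 981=-0.66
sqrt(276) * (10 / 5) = 4 * sqrt(69) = 33.23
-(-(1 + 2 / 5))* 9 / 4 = 63 / 20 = 3.15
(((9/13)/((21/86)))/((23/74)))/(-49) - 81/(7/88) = -104451420/102557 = -1018.47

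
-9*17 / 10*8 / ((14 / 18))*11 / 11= -5508 / 35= -157.37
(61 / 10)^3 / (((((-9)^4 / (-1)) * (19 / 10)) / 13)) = -0.24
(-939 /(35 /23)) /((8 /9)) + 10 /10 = -194093 /280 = -693.19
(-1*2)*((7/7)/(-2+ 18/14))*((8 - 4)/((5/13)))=728/25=29.12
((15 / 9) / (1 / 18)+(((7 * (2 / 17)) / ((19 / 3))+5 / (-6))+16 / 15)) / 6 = 294221 / 58140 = 5.06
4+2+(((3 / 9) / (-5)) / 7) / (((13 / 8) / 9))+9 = 6801 / 455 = 14.95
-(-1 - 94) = 95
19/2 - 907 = -1795/2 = -897.50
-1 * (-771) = 771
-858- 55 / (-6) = -848.83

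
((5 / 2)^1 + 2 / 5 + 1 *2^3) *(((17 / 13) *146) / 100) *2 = 135269 / 3250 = 41.62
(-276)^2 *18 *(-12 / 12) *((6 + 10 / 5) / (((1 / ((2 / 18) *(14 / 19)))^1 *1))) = -17063424 / 19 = -898074.95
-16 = -16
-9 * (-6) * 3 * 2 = 324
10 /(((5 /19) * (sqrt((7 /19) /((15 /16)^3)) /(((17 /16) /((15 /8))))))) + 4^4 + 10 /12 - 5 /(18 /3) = 323 * sqrt(1995) /448 + 256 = 288.20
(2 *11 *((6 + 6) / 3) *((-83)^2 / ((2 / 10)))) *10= 30311600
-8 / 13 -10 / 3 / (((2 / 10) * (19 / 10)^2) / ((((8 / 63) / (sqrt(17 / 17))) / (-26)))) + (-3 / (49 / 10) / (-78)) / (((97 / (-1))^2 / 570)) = -34605094066 / 58418966151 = -0.59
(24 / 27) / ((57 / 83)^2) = 1.88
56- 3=53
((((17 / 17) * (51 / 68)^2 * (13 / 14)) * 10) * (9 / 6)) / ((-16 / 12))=-5265 / 896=-5.88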